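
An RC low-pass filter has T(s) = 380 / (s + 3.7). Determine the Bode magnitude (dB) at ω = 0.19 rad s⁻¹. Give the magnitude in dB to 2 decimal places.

40.22 dB

|j0.19 + 3.7| = √(0.19² + 3.7²) = 3.705
|T(j0.19)| = 380 / 3.705 = 102.57
20 log₁₀(102.57) = 40.220 dB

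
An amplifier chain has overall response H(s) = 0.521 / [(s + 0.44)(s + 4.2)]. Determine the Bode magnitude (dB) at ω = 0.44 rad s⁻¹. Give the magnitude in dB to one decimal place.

-14.1 dB

|j0.44 + 0.44| = √(0.44² + 0.44²) = 0.6223
|j0.44 + 4.2| = √(0.44² + 4.2²) = 4.223
|H(j0.44)| = 0.521 / (0.6223 × 4.223) = 0.19827
20 log₁₀(0.19827) = -14.05 dB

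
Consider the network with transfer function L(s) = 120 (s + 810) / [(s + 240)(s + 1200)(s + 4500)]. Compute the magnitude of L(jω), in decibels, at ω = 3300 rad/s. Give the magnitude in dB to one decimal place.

|j3300 + 810| = √(3300² + 810²) = 3398
|j3300 + 240| = √(3300² + 240²) = 3309
|j3300 + 1200| = √(3300² + 1200²) = 3511
|j3300 + 4500| = √(3300² + 4500²) = 5580
|L(j3300)| = 120 × 3398 / (3309 × 3511 × 5580) = 6.2892e-06
20 log₁₀(6.2892e-06) = -104.03 dB

-104.0 dB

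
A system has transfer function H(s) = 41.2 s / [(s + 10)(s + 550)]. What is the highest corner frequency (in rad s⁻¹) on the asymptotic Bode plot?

Break frequencies occur at each pole and zero magnitude: 10 rad s⁻¹, 550 rad s⁻¹.
The highest is 550 rad s⁻¹.

550 rad s⁻¹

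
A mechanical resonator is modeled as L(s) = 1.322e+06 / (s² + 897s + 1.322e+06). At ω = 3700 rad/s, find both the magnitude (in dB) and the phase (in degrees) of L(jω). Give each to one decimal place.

|(j3700)² + 897(j3700) + 1.322e+06| = |-1.2368e+07 + j3.3189e+06| = 1.281e+07
|L(j3700)| = 1.322e+06 / 1.281e+07 = 0.10324
20 log₁₀(0.10324) = -19.72 dB
∠[(j3700)² + 897(j3700) + 1.322e+06] = ∠[-1.2368e+07 + j3.3189e+06] = 164.98°
∠L(j3700) = −164.98° = -164.98°

|L| = -19.7 dB, ∠L = -165.0°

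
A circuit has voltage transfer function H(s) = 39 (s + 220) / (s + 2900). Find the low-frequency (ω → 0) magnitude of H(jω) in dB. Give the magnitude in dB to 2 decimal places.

H(0) = 39 × 220 / 2900 = 2.9586
20 log₁₀(2.9586) = 9.422 dB

9.42 dB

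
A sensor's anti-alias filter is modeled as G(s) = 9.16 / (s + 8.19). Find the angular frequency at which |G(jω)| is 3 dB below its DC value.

8.19 rad/sec

For a single-pole low-pass, the −3 dB point is at the pole: ω = 8.19 rad/sec.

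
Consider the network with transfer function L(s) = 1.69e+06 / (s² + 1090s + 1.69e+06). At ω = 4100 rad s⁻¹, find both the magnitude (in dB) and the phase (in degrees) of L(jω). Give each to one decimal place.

|L| = -19.4 dB, ∠L = -163.5°

|(j4100)² + 1090(j4100) + 1.69e+06| = |-1.512e+07 + j4.469e+06| = 1.577e+07
|L(j4100)| = 1.69e+06 / 1.577e+07 = 0.10719
20 log₁₀(0.10719) = -19.40 dB
∠[(j4100)² + 1090(j4100) + 1.69e+06] = ∠[-1.512e+07 + j4.469e+06] = 163.53°
∠L(j4100) = −163.53° = -163.53°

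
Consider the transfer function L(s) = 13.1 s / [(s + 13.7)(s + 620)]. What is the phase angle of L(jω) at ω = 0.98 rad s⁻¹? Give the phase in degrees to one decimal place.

85.8°

∠(j0.98) = 90.00°
∠(j0.98 + 13.7) = arctan(0.98/13.7) = 4.09°
∠(j0.98 + 620) = arctan(0.98/620) = 0.09°
∠L(j0.98) = 90.00° − (4.09° + 0.09°) = 85.82°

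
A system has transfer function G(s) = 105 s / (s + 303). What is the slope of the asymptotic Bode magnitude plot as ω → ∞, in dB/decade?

With 1 zero and 1 pole, the high-frequency asymptotic slope is 20 × (1 − 1) = 0 dB/decade.

0 dB/decade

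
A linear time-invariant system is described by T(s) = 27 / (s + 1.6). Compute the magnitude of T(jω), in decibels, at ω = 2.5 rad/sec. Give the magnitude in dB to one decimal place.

19.2 dB

|j2.5 + 1.6| = √(2.5² + 1.6²) = 2.968
|T(j2.5)| = 27 / 2.968 = 9.0965
20 log₁₀(9.0965) = 19.18 dB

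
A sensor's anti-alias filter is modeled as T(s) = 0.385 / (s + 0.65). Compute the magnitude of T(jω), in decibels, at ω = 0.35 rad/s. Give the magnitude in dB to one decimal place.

-5.7 dB

|j0.35 + 0.65| = √(0.35² + 0.65²) = 0.7382
|T(j0.35)| = 0.385 / 0.7382 = 0.52151
20 log₁₀(0.52151) = -5.65 dB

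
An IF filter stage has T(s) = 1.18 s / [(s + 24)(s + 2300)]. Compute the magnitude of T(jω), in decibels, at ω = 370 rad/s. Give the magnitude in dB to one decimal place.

-65.9 dB

|j370| = 370
|j370 + 24| = √(370² + 24²) = 370.8
|j370 + 2300| = √(370² + 2300²) = 2330
|T(j370)| = 1.18 × 370 / (370.8 × 2330) = 0.00050547
20 log₁₀(0.00050547) = -65.93 dB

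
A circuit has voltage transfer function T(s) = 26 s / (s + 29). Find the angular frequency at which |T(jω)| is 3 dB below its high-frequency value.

For a single-pole high-pass, the −3 dB point is at the pole: ω = 29 rad s⁻¹.

29 rad s⁻¹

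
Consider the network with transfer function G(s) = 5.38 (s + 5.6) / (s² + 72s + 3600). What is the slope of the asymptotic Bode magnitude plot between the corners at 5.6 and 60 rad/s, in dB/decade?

20 dB/decade

In this band the factors already past their corner are: zero at 5.6; net slope = 20 dB/decade.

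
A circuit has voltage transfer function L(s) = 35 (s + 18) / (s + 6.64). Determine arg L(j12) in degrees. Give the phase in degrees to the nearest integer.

∠(j12 + 18) = arctan(12/18) = 33.69°
∠(j12 + 6.64) = arctan(12/6.64) = 61.04°
∠L(j12) = 33.69° − 61.04° = -27.35°

-27°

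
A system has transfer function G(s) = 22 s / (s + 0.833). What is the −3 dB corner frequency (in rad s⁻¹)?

For a single-pole high-pass, the −3 dB point is at the pole: ω = 0.833 rad s⁻¹.

0.833 rad s⁻¹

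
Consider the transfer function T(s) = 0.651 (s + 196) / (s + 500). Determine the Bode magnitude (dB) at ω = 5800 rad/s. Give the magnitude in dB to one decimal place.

|j5800 + 196| = √(5800² + 196²) = 5803
|j5800 + 500| = √(5800² + 500²) = 5822
|T(j5800)| = 0.651 × 5803 / 5822 = 0.64896
20 log₁₀(0.64896) = -3.76 dB

-3.8 dB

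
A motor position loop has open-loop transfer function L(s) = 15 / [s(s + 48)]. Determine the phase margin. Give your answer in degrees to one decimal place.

Gain crossover: |L(jω)| = 1 at ω ≈ 0.312 rad s⁻¹.
∠L(j0.312) = −90° − arctan(0.312/48) ≈ -90.37°
PM = 180° + (-90.37°) = 89.63°

89.6°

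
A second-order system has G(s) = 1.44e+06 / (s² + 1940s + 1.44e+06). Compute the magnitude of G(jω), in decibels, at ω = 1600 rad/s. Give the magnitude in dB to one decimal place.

|(j1600)² + 1940(j1600) + 1.44e+06| = |-1.12e+06 + j3.104e+06| = 3.3e+06
|G(j1600)| = 1.44e+06 / 3.3e+06 = 0.43638
20 log₁₀(0.43638) = -7.20 dB

-7.2 dB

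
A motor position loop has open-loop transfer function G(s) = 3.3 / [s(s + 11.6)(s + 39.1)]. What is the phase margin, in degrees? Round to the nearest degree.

90 deg

Gain crossover: |G(jω)| = 1 at ω ≈ 0.00728 rad/s.
∠G(j0.00728) = −90° − arctan(0.00728/11.6) − arctan(0.00728/39.1) ≈ -90.05°
PM = 180° + (-90.05°) = 89.95°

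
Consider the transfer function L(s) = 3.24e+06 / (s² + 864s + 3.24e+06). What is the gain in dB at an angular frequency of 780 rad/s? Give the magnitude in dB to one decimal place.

1.5 dB

|(j780)² + 864(j780) + 3.24e+06| = |2.6316e+06 + j6.7392e+05| = 2.717e+06
|L(j780)| = 3.24e+06 / 2.717e+06 = 1.1927
20 log₁₀(1.1927) = 1.53 dB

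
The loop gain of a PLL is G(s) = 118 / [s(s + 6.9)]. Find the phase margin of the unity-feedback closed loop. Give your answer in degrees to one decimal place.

Gain crossover: |G(jω)| = 1 at ω ≈ 9.83 rad/sec.
∠G(j9.83) = −90° − arctan(9.83/6.9) ≈ -144.93°
PM = 180° + (-144.93°) = 35.07°

35.1°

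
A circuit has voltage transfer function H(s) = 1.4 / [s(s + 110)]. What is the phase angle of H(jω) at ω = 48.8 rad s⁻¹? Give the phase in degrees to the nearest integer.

∠(j48.8 + 110) = arctan(48.8/110) = 23.92°
∠(j48.8) = 90.00°
∠H(j48.8) = − (23.92° + 90.00°) = -113.92°

-114°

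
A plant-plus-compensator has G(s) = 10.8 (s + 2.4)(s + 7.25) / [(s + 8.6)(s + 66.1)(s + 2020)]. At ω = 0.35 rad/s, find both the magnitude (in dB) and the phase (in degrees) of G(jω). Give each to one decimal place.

|j0.35 + 2.4| = √(0.35² + 2.4²) = 2.425
|j0.35 + 7.25| = √(0.35² + 7.25²) = 7.258
|j0.35 + 8.6| = √(0.35² + 8.6²) = 8.607
|j0.35 + 66.1| = √(0.35² + 66.1²) = 66.1
|j0.35 + 2020| = √(0.35² + 2020²) = 2020
|G(j0.35)| = 10.8 × 2.425 × 7.258 / (8.607 × 66.1 × 2020) = 0.00016544
20 log₁₀(0.00016544) = -75.63 dB
∠(j0.35 + 2.4) = arctan(0.35/2.4) = 8.30°
∠(j0.35 + 7.25) = arctan(0.35/7.25) = 2.76°
∠(j0.35 + 8.6) = arctan(0.35/8.6) = 2.33°
∠(j0.35 + 66.1) = arctan(0.35/66.1) = 0.30°
∠(j0.35 + 2020) = arctan(0.35/2020) = 0.01°
∠G(j0.35) = 8.30° + 2.76° − (2.33° + 0.30° + 0.01°) = 8.42°

|G| = -75.6 dB, ∠G = 8.4°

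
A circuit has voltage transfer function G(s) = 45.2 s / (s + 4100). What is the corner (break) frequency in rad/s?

4100 rad/s

The single real pole at s = −4100 gives a corner at ω = 4100 rad/s.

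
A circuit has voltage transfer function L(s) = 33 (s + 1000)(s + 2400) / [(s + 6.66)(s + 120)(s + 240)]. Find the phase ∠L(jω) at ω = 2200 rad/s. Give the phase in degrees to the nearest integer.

-152°

∠(j2200 + 1000) = arctan(2200/1000) = 65.56°
∠(j2200 + 2400) = arctan(2200/2400) = 42.51°
∠(j2200 + 6.66) = arctan(2200/6.66) = 89.83°
∠(j2200 + 120) = arctan(2200/120) = 86.88°
∠(j2200 + 240) = arctan(2200/240) = 83.77°
∠L(j2200) = 65.56° + 42.51° − (89.83° + 86.88° + 83.77°) = -152.41°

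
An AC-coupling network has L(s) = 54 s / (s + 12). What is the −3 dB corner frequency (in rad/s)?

For a single-pole high-pass, the −3 dB point is at the pole: ω = 12 rad/s.

12 rad/s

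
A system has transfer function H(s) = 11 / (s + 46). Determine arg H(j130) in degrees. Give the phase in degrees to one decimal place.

∠(j130 + 46) = arctan(130/46) = 70.51°
∠H(j130) = −70.51° = -70.51°

-70.5 deg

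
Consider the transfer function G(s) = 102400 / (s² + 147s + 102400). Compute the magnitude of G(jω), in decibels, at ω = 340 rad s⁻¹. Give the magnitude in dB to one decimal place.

|(j340)² + 147(j340) + 102400| = |-13200 + j49980| = 5.169e+04
|G(j340)| = 102400 / 5.169e+04 = 1.9809
20 log₁₀(1.9809) = 5.94 dB

5.9 dB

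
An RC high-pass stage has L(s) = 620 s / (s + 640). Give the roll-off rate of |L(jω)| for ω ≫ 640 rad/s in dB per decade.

With 1 zero and 1 pole, the high-frequency asymptotic slope is 20 × (1 − 1) = 0 dB/decade.

0 dB/decade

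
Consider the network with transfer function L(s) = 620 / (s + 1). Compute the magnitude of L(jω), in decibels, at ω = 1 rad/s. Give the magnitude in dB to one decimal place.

|j1 + 1| = √(1² + 1²) = 1.414
|L(j1)| = 620 / 1.414 = 438.41
20 log₁₀(438.41) = 52.84 dB

52.8 dB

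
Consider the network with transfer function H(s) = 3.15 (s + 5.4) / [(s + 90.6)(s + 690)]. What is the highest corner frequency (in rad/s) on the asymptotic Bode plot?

Break frequencies occur at each pole and zero magnitude: 5.4 rad/s, 90.6 rad/s, 690 rad/s.
The highest is 690 rad/s.

690 rad/s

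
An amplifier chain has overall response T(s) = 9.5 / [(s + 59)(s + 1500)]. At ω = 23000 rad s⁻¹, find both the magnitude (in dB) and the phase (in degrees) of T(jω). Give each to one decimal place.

|T| = -154.9 dB, ∠T = -176.1°

|j23000 + 59| = √(23000² + 59²) = 2.3e+04
|j23000 + 1500| = √(23000² + 1500²) = 2.305e+04
|T(j23000)| = 9.5 / (2.3e+04 × 2.305e+04) = 1.792e-08
20 log₁₀(1.792e-08) = -154.93 dB
∠(j23000 + 59) = arctan(23000/59) = 89.85°
∠(j23000 + 1500) = arctan(23000/1500) = 86.27°
∠T(j23000) = − (89.85° + 86.27°) = -176.12°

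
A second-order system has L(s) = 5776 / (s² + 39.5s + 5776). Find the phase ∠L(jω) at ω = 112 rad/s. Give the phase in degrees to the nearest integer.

-147°

∠[(j112)² + 39.5(j112) + 5776] = ∠[-6768 + j4424] = 146.83°
∠L(j112) = −146.83° = -146.83°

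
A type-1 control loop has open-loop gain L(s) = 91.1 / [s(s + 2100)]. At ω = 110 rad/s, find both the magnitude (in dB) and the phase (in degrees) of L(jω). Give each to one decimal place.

|L| = -68.1 dB, ∠L = -93.0°

|j110 + 2100| = √(110² + 2100²) = 2103
|j110| = 110
|L(j110)| = 91.1 / (2103 × 110) = 0.00039383
20 log₁₀(0.00039383) = -68.09 dB
∠(j110 + 2100) = arctan(110/2100) = 3.00°
∠(j110) = 90.00°
∠L(j110) = − (3.00° + 90.00°) = -93.00°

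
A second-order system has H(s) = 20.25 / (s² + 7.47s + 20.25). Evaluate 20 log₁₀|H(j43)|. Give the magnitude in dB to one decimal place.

-39.2 dB

|(j43)² + 7.47(j43) + 20.25| = |-1828.8 + j321.21| = 1857
|H(j43)| = 20.25 / 1857 = 0.010906
20 log₁₀(0.010906) = -39.25 dB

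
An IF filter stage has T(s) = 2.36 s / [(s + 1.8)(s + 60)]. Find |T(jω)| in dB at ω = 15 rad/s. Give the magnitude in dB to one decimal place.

-28.4 dB

|j15| = 15
|j15 + 1.8| = √(15² + 1.8²) = 15.11
|j15 + 60| = √(15² + 60²) = 61.85
|T(j15)| = 2.36 × 15 / (15.11 × 61.85) = 0.037887
20 log₁₀(0.037887) = -28.43 dB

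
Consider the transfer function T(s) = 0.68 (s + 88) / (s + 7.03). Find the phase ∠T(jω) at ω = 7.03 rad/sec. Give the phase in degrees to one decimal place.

∠(j7.03 + 88) = arctan(7.03/88) = 4.57°
∠(j7.03 + 7.03) = arctan(7.03/7.03) = 45.00°
∠T(j7.03) = 4.57° − 45.00° = -40.43°

-40.4°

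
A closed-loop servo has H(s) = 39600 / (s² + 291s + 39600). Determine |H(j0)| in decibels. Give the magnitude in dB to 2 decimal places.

H(0) = 39600 / 39600 = 1
20 log₁₀(1) = 0.000 dB

0.00 dB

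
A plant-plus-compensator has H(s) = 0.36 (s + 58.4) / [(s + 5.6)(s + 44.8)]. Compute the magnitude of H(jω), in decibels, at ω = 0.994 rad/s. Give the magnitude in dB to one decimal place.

|j0.994 + 58.4| = √(0.994² + 58.4²) = 58.41
|j0.994 + 5.6| = √(0.994² + 5.6²) = 5.688
|j0.994 + 44.8| = √(0.994² + 44.8²) = 44.81
|H(j0.994)| = 0.36 × 58.41 / (5.688 × 44.81) = 0.082503
20 log₁₀(0.082503) = -21.67 dB

-21.7 dB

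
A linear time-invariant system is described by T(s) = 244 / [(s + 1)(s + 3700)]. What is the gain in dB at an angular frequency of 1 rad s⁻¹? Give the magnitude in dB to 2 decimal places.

-26.63 dB

|j1 + 1| = √(1² + 1²) = 1.414
|j1 + 3700| = √(1² + 3700²) = 3700
|T(j1)| = 244 / (1.414 × 3700) = 0.046631
20 log₁₀(0.046631) = -26.627 dB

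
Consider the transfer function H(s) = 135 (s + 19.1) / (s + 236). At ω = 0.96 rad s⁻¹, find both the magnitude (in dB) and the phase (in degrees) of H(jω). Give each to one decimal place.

|j0.96 + 19.1| = √(0.96² + 19.1²) = 19.12
|j0.96 + 236| = √(0.96² + 236²) = 236
|H(j0.96)| = 135 × 19.12 / 236 = 10.94
20 log₁₀(10.94) = 20.78 dB
∠(j0.96 + 19.1) = arctan(0.96/19.1) = 2.88°
∠(j0.96 + 236) = arctan(0.96/236) = 0.23°
∠H(j0.96) = 2.88° − 0.23° = 2.64°

|H| = 20.8 dB, ∠H = 2.6°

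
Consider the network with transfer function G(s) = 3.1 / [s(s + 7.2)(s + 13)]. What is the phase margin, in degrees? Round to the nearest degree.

90°

Gain crossover: |G(jω)| = 1 at ω ≈ 0.0331 rad/sec.
∠G(j0.0331) = −90° − arctan(0.0331/7.2) − arctan(0.0331/13) ≈ -90.41°
PM = 180° + (-90.41°) = 89.59°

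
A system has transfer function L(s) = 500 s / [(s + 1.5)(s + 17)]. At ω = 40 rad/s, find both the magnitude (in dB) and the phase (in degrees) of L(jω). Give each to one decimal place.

|j40| = 40
|j40 + 1.5| = √(40² + 1.5²) = 40.03
|j40 + 17| = √(40² + 17²) = 43.46
|L(j40)| = 500 × 40 / (40.03 × 43.46) = 11.496
20 log₁₀(11.496) = 21.21 dB
∠(j40) = 90.00°
∠(j40 + 1.5) = arctan(40/1.5) = 87.85°
∠(j40 + 17) = arctan(40/17) = 66.97°
∠L(j40) = 90.00° − (87.85° + 66.97°) = -64.83°

|L| = 21.2 dB, ∠L = -64.8°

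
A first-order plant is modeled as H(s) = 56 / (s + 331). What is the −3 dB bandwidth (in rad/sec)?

For a single-pole low-pass, the −3 dB point is at the pole: ω = 331 rad/sec.

331 rad/sec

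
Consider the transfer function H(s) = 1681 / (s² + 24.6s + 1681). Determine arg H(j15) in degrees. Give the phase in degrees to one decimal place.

-14.2°

∠[(j15)² + 24.6(j15) + 1681] = ∠[1456 + j369] = 14.22°
∠H(j15) = −14.22° = -14.22°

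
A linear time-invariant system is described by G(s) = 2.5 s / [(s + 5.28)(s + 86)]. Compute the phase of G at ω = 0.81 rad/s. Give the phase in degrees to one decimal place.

∠(j0.81) = 90.00°
∠(j0.81 + 5.28) = arctan(0.81/5.28) = 8.72°
∠(j0.81 + 86) = arctan(0.81/86) = 0.54°
∠G(j0.81) = 90.00° − (8.72° + 0.54°) = 80.74°

80.7°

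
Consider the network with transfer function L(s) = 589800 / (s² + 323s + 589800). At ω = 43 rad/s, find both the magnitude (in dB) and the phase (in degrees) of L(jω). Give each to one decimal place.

|(j43)² + 323(j43) + 589800| = |5.8795e+05 + j13889| = 5.881e+05
|L(j43)| = 589800 / 5.881e+05 = 1.0029
20 log₁₀(1.0029) = 0.02 dB
∠[(j43)² + 323(j43) + 589800] = ∠[5.8795e+05 + j13889] = 1.35°
∠L(j43) = −1.35° = -1.35°

|L| = 0.0 dB, ∠L = -1.4°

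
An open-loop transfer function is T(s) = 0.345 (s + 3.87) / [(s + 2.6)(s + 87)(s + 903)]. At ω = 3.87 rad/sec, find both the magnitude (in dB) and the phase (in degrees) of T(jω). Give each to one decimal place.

|T| = -105.8 dB, ∠T = -13.9°

|j3.87 + 3.87| = √(3.87² + 3.87²) = 5.473
|j3.87 + 2.6| = √(3.87² + 2.6²) = 4.662
|j3.87 + 87| = √(3.87² + 87²) = 87.09
|j3.87 + 903| = √(3.87² + 903²) = 903
|T(j3.87)| = 0.345 × 5.473 / (4.662 × 87.09 × 903) = 5.15e-06
20 log₁₀(5.15e-06) = -105.76 dB
∠(j3.87 + 3.87) = arctan(3.87/3.87) = 45.00°
∠(j3.87 + 2.6) = arctan(3.87/2.6) = 56.11°
∠(j3.87 + 87) = arctan(3.87/87) = 2.55°
∠(j3.87 + 903) = arctan(3.87/903) = 0.25°
∠T(j3.87) = 45.00° − (56.11° + 2.55° + 0.25°) = -13.90°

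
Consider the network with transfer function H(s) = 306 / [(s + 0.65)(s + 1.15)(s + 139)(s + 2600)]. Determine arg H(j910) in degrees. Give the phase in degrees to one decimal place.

-280.5°

∠(j910 + 0.65) = arctan(910/0.65) = 89.96°
∠(j910 + 1.15) = arctan(910/1.15) = 89.93°
∠(j910 + 139) = arctan(910/139) = 81.32°
∠(j910 + 2600) = arctan(910/2600) = 19.29°
∠H(j910) = − (89.96° + 89.93° + 81.32° + 19.29°) = -280.49°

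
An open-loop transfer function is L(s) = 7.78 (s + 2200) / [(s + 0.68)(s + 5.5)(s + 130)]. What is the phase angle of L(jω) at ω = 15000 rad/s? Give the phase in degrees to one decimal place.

-187.8°

∠(j15000 + 2200) = arctan(15000/2200) = 81.66°
∠(j15000 + 0.68) = arctan(15000/0.68) = 90.00°
∠(j15000 + 5.5) = arctan(15000/5.5) = 89.98°
∠(j15000 + 130) = arctan(15000/130) = 89.50°
∠L(j15000) = 81.66° − (90.00° + 89.98° + 89.50°) = -187.82°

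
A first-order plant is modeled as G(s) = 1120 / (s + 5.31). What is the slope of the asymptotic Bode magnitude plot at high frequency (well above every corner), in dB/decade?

With 0 zeros and 1 pole, the high-frequency asymptotic slope is 20 × (0 − 1) = -20 dB/decade.

-20 dB/decade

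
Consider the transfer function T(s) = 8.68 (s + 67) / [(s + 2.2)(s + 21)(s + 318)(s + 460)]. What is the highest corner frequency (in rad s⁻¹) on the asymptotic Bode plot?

460 rad s⁻¹

Break frequencies occur at each pole and zero magnitude: 2.2 rad s⁻¹, 21 rad s⁻¹, 67 rad s⁻¹, 318 rad s⁻¹, 460 rad s⁻¹.
The highest is 460 rad s⁻¹.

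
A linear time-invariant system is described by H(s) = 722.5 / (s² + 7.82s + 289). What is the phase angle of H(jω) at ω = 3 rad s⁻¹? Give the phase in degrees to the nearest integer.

-5°

∠[(j3)² + 7.82(j3) + 289] = ∠[280 + j23.46] = 4.79°
∠H(j3) = −4.79° = -4.79°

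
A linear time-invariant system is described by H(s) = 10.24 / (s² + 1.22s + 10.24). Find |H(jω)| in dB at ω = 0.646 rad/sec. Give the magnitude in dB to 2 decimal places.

0.33 dB

|(j0.646)² + 1.22(j0.646) + 10.24| = |9.8227 + j0.78812| = 9.854
|H(j0.646)| = 10.24 / 9.854 = 1.0391
20 log₁₀(1.0391) = 0.334 dB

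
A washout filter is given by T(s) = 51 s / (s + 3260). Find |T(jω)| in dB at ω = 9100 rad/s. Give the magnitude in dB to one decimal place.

33.6 dB

|j9100| = 9100
|j9100 + 3260| = √(9100² + 3260²) = 9666
|T(j9100)| = 51 × 9100 / 9666 = 48.012
20 log₁₀(48.012) = 33.63 dB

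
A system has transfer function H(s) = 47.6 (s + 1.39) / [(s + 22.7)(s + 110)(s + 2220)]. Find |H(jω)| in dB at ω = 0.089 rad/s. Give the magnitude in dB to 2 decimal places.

|j0.089 + 1.39| = √(0.089² + 1.39²) = 1.393
|j0.089 + 22.7| = √(0.089² + 22.7²) = 22.7
|j0.089 + 110| = √(0.089² + 110²) = 110
|j0.089 + 2220| = √(0.089² + 2220²) = 2220
|H(j0.089)| = 47.6 × 1.393 / (22.7 × 110 × 2220) = 1.196e-05
20 log₁₀(1.196e-05) = -98.445 dB

-98.45 dB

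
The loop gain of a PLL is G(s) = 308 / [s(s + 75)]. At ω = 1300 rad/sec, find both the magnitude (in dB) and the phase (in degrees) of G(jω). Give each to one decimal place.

|j1300 + 75| = √(1300² + 75²) = 1302
|j1300| = 1300
|G(j1300)| = 308 / (1302 × 1300) = 0.00018195
20 log₁₀(0.00018195) = -74.80 dB
∠(j1300 + 75) = arctan(1300/75) = 86.70°
∠(j1300) = 90.00°
∠G(j1300) = − (86.70° + 90.00°) = -176.70°

|G| = -74.8 dB, ∠G = -176.7°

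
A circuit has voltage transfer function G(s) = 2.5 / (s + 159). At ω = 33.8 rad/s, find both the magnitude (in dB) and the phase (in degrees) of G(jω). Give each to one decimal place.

|j33.8 + 159| = √(33.8² + 159²) = 162.6
|G(j33.8)| = 2.5 / 162.6 = 0.01538
20 log₁₀(0.01538) = -36.26 dB
∠(j33.8 + 159) = arctan(33.8/159) = 12.00°
∠G(j33.8) = −12.00° = -12.00°

|G| = -36.3 dB, ∠G = -12.0°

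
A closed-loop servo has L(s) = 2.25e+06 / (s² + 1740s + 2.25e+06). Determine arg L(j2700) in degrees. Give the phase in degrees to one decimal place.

∠[(j2700)² + 1740(j2700) + 2.25e+06] = ∠[-5.04e+06 + j4.698e+06] = 137.01°
∠L(j2700) = −137.01° = -137.01°

-137.0°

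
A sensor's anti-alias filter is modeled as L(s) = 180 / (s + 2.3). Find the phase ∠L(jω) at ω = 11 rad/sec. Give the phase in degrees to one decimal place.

∠(j11 + 2.3) = arctan(11/2.3) = 78.19°
∠L(j11) = −78.19° = -78.19°

-78.2°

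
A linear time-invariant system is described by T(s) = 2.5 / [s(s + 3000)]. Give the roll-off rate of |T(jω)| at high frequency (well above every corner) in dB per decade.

-40 dB/decade

With 0 zeros and 2 poles, the high-frequency asymptotic slope is 20 × (0 − 2) = -40 dB/decade.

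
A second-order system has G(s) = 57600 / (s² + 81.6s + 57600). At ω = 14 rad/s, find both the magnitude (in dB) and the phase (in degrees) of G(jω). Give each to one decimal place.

|(j14)² + 81.6(j14) + 57600| = |57404 + j1142.4| = 5.742e+04
|G(j14)| = 57600 / 5.742e+04 = 1.0032
20 log₁₀(1.0032) = 0.03 dB
∠[(j14)² + 81.6(j14) + 57600] = ∠[57404 + j1142.4] = 1.14°
∠G(j14) = −1.14° = -1.14°

|G| = 0.0 dB, ∠G = -1.1°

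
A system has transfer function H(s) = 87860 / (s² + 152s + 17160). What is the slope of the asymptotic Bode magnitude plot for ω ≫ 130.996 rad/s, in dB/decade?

-40 dB/decade

With 0 zeros and 2 poles, the high-frequency asymptotic slope is 20 × (0 − 2) = -40 dB/decade.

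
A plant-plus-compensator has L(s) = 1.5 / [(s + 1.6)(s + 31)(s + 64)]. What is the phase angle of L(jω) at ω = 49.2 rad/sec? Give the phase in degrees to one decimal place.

∠(j49.2 + 1.6) = arctan(49.2/1.6) = 88.14°
∠(j49.2 + 31) = arctan(49.2/31) = 57.79°
∠(j49.2 + 64) = arctan(49.2/64) = 37.55°
∠L(j49.2) = − (88.14° + 57.79° + 37.55°) = -183.47°

-183.5°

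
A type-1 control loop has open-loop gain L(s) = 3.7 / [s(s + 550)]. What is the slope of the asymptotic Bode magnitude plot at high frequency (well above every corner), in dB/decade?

-40 dB/decade

With 0 zeros and 2 poles, the high-frequency asymptotic slope is 20 × (0 − 2) = -40 dB/decade.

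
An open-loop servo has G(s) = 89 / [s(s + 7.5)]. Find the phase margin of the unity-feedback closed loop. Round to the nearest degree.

43°

Gain crossover: |G(jω)| = 1 at ω ≈ 8.08 rad/sec.
∠G(j8.08) = −90° − arctan(8.08/7.5) ≈ -137.12°
PM = 180° + (-137.12°) = 42.88°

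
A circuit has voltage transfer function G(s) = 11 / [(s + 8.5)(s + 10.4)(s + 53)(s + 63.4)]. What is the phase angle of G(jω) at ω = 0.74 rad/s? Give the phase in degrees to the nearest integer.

∠(j0.74 + 8.5) = arctan(0.74/8.5) = 4.98°
∠(j0.74 + 10.4) = arctan(0.74/10.4) = 4.07°
∠(j0.74 + 53) = arctan(0.74/53) = 0.80°
∠(j0.74 + 63.4) = arctan(0.74/63.4) = 0.67°
∠G(j0.74) = − (4.98° + 4.07° + 0.80° + 0.67°) = -10.51°

-11°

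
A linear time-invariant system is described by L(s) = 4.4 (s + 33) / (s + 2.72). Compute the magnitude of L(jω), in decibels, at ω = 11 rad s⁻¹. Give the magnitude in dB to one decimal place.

|j11 + 33| = √(11² + 33²) = 34.79
|j11 + 2.72| = √(11² + 2.72²) = 11.33
|L(j11)| = 4.4 × 34.79 / 11.33 = 13.507
20 log₁₀(13.507) = 22.61 dB

22.6 dB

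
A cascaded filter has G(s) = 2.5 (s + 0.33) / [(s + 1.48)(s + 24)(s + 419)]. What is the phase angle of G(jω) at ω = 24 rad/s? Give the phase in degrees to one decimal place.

-45.5°

∠(j24 + 0.33) = arctan(24/0.33) = 89.21°
∠(j24 + 1.48) = arctan(24/1.48) = 86.47°
∠(j24 + 24) = arctan(24/24) = 45.00°
∠(j24 + 419) = arctan(24/419) = 3.28°
∠G(j24) = 89.21° − (86.47° + 45.00° + 3.28°) = -45.54°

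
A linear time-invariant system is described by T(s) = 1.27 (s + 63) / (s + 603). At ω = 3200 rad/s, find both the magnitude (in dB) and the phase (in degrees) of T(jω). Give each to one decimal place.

|j3200 + 63| = √(3200² + 63²) = 3201
|j3200 + 603| = √(3200² + 603²) = 3256
|T(j3200)| = 1.27 × 3201 / 3256 = 1.2483
20 log₁₀(1.2483) = 1.93 dB
∠(j3200 + 63) = arctan(3200/63) = 88.87°
∠(j3200 + 603) = arctan(3200/603) = 79.33°
∠T(j3200) = 88.87° − 79.33° = 9.54°

|T| = 1.9 dB, ∠T = 9.5°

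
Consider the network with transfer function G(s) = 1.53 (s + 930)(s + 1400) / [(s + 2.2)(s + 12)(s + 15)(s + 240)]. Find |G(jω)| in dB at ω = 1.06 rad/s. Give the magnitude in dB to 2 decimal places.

25.47 dB

|j1.06 + 930| = √(1.06² + 930²) = 930
|j1.06 + 1400| = √(1.06² + 1400²) = 1400
|j1.06 + 2.2| = √(1.06² + 2.2²) = 2.442
|j1.06 + 12| = √(1.06² + 12²) = 12.05
|j1.06 + 15| = √(1.06² + 15²) = 15.04
|j1.06 + 240| = √(1.06² + 240²) = 240
|G(j1.06)| = 1.53 × 930 × 1400 / (2.442 × 12.05 × 15.04 × 240) = 18.763
20 log₁₀(18.763) = 25.466 dB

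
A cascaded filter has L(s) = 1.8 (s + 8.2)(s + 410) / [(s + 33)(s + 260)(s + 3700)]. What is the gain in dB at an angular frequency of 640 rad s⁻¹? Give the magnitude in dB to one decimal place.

-65.6 dB

|j640 + 8.2| = √(640² + 8.2²) = 640.1
|j640 + 410| = √(640² + 410²) = 760.1
|j640 + 33| = √(640² + 33²) = 640.9
|j640 + 260| = √(640² + 260²) = 690.8
|j640 + 3700| = √(640² + 3700²) = 3755
|L(j640)| = 1.8 × 640.1 × 760.1 / (640.9 × 690.8 × 3755) = 0.00052678
20 log₁₀(0.00052678) = -65.57 dB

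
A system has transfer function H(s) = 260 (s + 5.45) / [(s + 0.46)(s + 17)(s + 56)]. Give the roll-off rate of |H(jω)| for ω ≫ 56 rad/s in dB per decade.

-40 dB/decade

With 1 zero and 3 poles, the high-frequency asymptotic slope is 20 × (1 − 3) = -40 dB/decade.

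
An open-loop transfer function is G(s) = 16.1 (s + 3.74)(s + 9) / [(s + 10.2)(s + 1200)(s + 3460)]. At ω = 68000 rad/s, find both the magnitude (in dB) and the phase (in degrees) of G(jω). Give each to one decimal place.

|G| = -72.5 dB, ∠G = -86.1 deg

|j68000 + 3.74| = √(68000² + 3.74²) = 6.8e+04
|j68000 + 9| = √(68000² + 9²) = 6.8e+04
|j68000 + 10.2| = √(68000² + 10.2²) = 6.8e+04
|j68000 + 1200| = √(68000² + 1200²) = 6.801e+04
|j68000 + 3460| = √(68000² + 3460²) = 6.809e+04
|G(j68000)| = 16.1 × 6.8e+04 × 6.8e+04 / (6.8e+04 × 6.801e+04 × 6.809e+04) = 0.00023642
20 log₁₀(0.00023642) = -72.53 dB
∠(j68000 + 3.74) = arctan(68000/3.74) = 90.00°
∠(j68000 + 9) = arctan(68000/9) = 89.99°
∠(j68000 + 10.2) = arctan(68000/10.2) = 89.99°
∠(j68000 + 1200) = arctan(68000/1200) = 88.99°
∠(j68000 + 3460) = arctan(68000/3460) = 87.09°
∠G(j68000) = 90.00° + 89.99° − (89.99° + 88.99° + 87.09°) = -86.08°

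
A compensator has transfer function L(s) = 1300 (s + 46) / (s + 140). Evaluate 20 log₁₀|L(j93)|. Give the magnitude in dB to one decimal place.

58.1 dB

|j93 + 46| = √(93² + 46²) = 103.8
|j93 + 140| = √(93² + 140²) = 168.1
|L(j93)| = 1300 × 103.8 / 168.1 = 802.51
20 log₁₀(802.51) = 58.09 dB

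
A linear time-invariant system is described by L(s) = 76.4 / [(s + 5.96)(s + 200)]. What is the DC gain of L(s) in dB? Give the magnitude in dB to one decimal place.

L(0) = 76.4 / (5.96 × 200) = 0.064094
20 log₁₀(0.064094) = -23.86 dB

-23.9 dB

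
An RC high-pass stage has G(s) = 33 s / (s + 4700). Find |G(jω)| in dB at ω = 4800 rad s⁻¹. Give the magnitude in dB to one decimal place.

|j4800| = 4800
|j4800 + 4700| = √(4800² + 4700²) = 6718
|G(j4800)| = 33 × 4800 / 6718 = 23.579
20 log₁₀(23.579) = 27.45 dB

27.5 dB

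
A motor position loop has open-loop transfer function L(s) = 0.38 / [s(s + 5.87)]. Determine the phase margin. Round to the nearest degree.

89 deg

Gain crossover: |L(jω)| = 1 at ω ≈ 0.0647 rad/s.
∠L(j0.0647) = −90° − arctan(0.0647/5.87) ≈ -90.63°
PM = 180° + (-90.63°) = 89.37°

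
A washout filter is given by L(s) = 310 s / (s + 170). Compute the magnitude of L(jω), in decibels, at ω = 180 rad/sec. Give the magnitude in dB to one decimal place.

47.1 dB

|j180| = 180
|j180 + 170| = √(180² + 170²) = 247.6
|L(j180)| = 310 × 180 / 247.6 = 225.37
20 log₁₀(225.37) = 47.06 dB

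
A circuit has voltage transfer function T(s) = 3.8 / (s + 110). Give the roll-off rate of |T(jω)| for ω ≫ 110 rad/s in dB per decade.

With 0 zeros and 1 pole, the high-frequency asymptotic slope is 20 × (0 − 1) = -20 dB/decade.

-20 dB/decade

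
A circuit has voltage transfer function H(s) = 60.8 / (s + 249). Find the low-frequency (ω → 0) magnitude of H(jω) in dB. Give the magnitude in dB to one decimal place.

H(0) = 60.8 / 249 = 0.24418
20 log₁₀(0.24418) = -12.25 dB

-12.2 dB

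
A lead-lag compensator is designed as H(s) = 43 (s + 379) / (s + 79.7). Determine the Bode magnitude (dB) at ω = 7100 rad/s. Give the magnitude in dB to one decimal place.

|j7100 + 379| = √(7100² + 379²) = 7110
|j7100 + 79.7| = √(7100² + 79.7²) = 7100
|H(j7100)| = 43 × 7110 / 7100 = 43.059
20 log₁₀(43.059) = 32.68 dB

32.7 dB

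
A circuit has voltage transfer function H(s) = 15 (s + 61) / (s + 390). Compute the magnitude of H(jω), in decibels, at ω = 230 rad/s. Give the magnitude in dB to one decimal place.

|j230 + 61| = √(230² + 61²) = 238
|j230 + 390| = √(230² + 390²) = 452.8
|H(j230)| = 15 × 238 / 452.8 = 7.8832
20 log₁₀(7.8832) = 17.93 dB

17.9 dB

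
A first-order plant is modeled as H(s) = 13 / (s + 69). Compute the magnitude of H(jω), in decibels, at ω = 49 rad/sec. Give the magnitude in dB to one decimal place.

-16.3 dB

|j49 + 69| = √(49² + 69²) = 84.63
|H(j49)| = 13 / 84.63 = 0.15361
20 log₁₀(0.15361) = -16.27 dB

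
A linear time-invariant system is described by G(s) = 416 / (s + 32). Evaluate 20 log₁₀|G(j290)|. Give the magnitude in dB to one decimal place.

3.1 dB

|j290 + 32| = √(290² + 32²) = 291.8
|G(j290)| = 416 / 291.8 = 1.4258
20 log₁₀(1.4258) = 3.08 dB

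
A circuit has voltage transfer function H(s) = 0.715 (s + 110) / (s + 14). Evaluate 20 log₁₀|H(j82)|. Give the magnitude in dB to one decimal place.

1.4 dB

|j82 + 110| = √(82² + 110²) = 137.2
|j82 + 14| = √(82² + 14²) = 83.19
|H(j82)| = 0.715 × 137.2 / 83.19 = 1.1793
20 log₁₀(1.1793) = 1.43 dB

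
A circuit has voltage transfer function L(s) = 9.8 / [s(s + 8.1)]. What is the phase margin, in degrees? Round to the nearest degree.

82 deg

Gain crossover: |L(jω)| = 1 at ω ≈ 1.2 rad s⁻¹.
∠L(j1.2) = −90° − arctan(1.2/8.1) ≈ -98.41°
PM = 180° + (-98.41°) = 81.59°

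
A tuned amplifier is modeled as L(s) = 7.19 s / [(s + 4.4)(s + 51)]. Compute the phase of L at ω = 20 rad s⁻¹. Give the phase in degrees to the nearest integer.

-9°

∠(j20) = 90.00°
∠(j20 + 4.4) = arctan(20/4.4) = 77.59°
∠(j20 + 51) = arctan(20/51) = 21.41°
∠L(j20) = 90.00° − (77.59° + 21.41°) = -9.01°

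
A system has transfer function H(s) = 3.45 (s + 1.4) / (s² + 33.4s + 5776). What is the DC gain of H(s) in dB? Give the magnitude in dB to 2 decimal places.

H(0) = 3.45 × 1.4 / 5776 = 0.00083622
20 log₁₀(0.00083622) = -61.554 dB

-61.55 dB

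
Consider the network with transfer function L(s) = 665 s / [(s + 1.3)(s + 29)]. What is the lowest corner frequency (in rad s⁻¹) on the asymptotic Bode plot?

Break frequencies occur at each pole and zero magnitude: 1.3 rad s⁻¹, 29 rad s⁻¹.
The lowest is 1.3 rad s⁻¹.

1.3 rad s⁻¹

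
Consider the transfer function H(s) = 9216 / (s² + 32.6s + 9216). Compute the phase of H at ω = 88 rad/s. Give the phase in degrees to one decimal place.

∠[(j88)² + 32.6(j88) + 9216] = ∠[1472 + j2868.8] = 62.84°
∠H(j88) = −62.84° = -62.84°

-62.8°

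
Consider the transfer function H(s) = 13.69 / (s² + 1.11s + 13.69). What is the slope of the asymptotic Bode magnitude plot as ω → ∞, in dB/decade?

-40 dB/decade

With 0 zeros and 2 poles, the high-frequency asymptotic slope is 20 × (0 − 2) = -40 dB/decade.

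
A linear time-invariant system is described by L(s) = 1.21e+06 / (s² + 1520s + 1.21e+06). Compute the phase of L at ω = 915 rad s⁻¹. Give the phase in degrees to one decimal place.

∠[(j915)² + 1520(j915) + 1.21e+06] = ∠[3.7278e+05 + j1.3908e+06] = 75.00°
∠L(j915) = −75.00° = -75.00°

-75.0°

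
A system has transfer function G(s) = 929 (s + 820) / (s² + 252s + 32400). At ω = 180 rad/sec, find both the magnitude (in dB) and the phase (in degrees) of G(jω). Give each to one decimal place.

|j180 + 820| = √(180² + 820²) = 839.5
|(j180)² + 252(j180) + 32400| = |0 + j45360| = 4.536e+04
|G(j180)| = 929 × 839.5 / 4.536e+04 = 17.194
20 log₁₀(17.194) = 24.71 dB
∠(j180 + 820) = arctan(180/820) = 12.38°
∠[(j180)² + 252(j180) + 32400] = ∠[0 + j45360] = 90.00°
∠G(j180) = 12.38° − 90.00° = -77.62°

|G| = 24.7 dB, ∠G = -77.6°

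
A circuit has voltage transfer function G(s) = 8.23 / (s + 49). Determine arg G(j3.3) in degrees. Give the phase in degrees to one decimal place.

-3.9°

∠(j3.3 + 49) = arctan(3.3/49) = 3.85°
∠G(j3.3) = −3.85° = -3.85°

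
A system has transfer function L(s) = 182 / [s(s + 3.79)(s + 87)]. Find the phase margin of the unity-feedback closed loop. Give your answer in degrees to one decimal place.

81.4 deg

Gain crossover: |L(jω)| = 1 at ω ≈ 0.546 rad/s.
∠L(j0.546) = −90° − arctan(0.546/3.79) − arctan(0.546/87) ≈ -98.56°
PM = 180° + (-98.56°) = 81.44°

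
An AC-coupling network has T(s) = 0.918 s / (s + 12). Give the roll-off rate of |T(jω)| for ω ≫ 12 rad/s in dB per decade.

With 1 zero and 1 pole, the high-frequency asymptotic slope is 20 × (1 − 1) = 0 dB/decade.

0 dB/decade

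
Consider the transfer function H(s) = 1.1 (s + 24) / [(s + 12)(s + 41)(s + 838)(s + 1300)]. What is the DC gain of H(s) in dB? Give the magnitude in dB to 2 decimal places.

-146.15 dB

H(0) = 1.1 × 24 / (12 × 41 × 838 × 1300) = 4.9255e-08
20 log₁₀(4.9255e-08) = -146.151 dB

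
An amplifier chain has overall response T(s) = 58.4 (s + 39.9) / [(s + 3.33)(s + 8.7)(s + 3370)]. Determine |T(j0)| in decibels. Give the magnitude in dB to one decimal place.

T(0) = 58.4 × 39.9 / (3.33 × 8.7 × 3370) = 0.023867
20 log₁₀(0.023867) = -32.44 dB

-32.4 dB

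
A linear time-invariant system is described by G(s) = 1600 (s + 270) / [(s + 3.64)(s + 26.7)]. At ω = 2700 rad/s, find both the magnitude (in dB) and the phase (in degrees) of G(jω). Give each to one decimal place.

|j2700 + 270| = √(2700² + 270²) = 2713
|j2700 + 3.64| = √(2700² + 3.64²) = 2700
|j2700 + 26.7| = √(2700² + 26.7²) = 2700
|G(j2700)| = 1600 × 2713 / (2700 × 2700) = 0.59552
20 log₁₀(0.59552) = -4.50 dB
∠(j2700 + 270) = arctan(2700/270) = 84.29°
∠(j2700 + 3.64) = arctan(2700/3.64) = 89.92°
∠(j2700 + 26.7) = arctan(2700/26.7) = 89.43°
∠G(j2700) = 84.29° − (89.92° + 89.43°) = -95.07°

|G| = -4.5 dB, ∠G = -95.1°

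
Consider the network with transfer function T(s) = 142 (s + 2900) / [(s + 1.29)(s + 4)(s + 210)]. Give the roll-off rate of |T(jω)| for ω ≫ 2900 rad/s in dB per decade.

-40 dB/decade

With 1 zero and 3 poles, the high-frequency asymptotic slope is 20 × (1 − 3) = -40 dB/decade.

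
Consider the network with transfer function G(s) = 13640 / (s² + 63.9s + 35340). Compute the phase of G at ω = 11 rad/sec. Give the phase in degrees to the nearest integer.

-1°

∠[(j11)² + 63.9(j11) + 35340] = ∠[35219 + j702.9] = 1.14°
∠G(j11) = −1.14° = -1.14°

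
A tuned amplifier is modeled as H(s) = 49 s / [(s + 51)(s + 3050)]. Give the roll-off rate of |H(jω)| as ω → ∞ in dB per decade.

-20 dB/decade

With 1 zero and 2 poles, the high-frequency asymptotic slope is 20 × (1 − 2) = -20 dB/decade.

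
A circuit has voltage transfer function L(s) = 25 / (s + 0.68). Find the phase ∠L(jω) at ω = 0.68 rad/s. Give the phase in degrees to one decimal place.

-45.0°

∠(j0.68 + 0.68) = arctan(0.68/0.68) = 45.00°
∠L(j0.68) = −45.00° = -45.00°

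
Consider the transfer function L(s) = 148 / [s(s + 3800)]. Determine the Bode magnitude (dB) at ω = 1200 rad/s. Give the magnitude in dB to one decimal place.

-90.2 dB

|j1200 + 3800| = √(1200² + 3800²) = 3985
|j1200| = 1200
|L(j1200)| = 148 / (3985 × 1200) = 3.095e-05
20 log₁₀(3.095e-05) = -90.19 dB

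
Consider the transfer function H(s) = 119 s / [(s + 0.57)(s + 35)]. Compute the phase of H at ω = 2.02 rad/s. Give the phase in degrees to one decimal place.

∠(j2.02) = 90.00°
∠(j2.02 + 0.57) = arctan(2.02/0.57) = 74.24°
∠(j2.02 + 35) = arctan(2.02/35) = 3.30°
∠H(j2.02) = 90.00° − (74.24° + 3.30°) = 12.45°

12.5°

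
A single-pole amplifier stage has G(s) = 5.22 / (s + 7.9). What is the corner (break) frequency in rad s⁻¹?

7.9 rad s⁻¹

The single real pole at s = −7.9 gives a corner at ω = 7.9 rad s⁻¹.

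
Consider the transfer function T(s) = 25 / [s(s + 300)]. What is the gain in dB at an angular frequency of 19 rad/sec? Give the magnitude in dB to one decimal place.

-47.2 dB

|j19 + 300| = √(19² + 300²) = 300.6
|j19| = 19
|T(j19)| = 25 / (300.6 × 19) = 0.0043772
20 log₁₀(0.0043772) = -47.18 dB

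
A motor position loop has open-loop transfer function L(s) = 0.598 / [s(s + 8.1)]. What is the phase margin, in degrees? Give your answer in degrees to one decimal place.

Gain crossover: |L(jω)| = 1 at ω ≈ 0.0738 rad/s.
∠L(j0.0738) = −90° − arctan(0.0738/8.1) ≈ -90.52°
PM = 180° + (-90.52°) = 89.48°

89.5 deg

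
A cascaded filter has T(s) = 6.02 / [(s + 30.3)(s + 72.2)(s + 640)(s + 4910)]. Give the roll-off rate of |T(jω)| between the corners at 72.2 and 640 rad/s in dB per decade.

In this band the factors already past their corner are: pole at 30.3, pole at 72.2; net slope = -40 dB/decade.

-40 dB/decade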